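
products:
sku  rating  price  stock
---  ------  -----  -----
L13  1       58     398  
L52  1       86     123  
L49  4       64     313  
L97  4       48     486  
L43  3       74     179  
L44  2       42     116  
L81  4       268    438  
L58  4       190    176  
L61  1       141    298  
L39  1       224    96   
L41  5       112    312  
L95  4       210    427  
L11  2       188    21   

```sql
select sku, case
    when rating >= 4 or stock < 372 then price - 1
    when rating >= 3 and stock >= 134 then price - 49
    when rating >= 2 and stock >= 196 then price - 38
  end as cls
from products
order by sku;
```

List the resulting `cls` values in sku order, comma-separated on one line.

sku=L11: rating >= 4 or stock < 372 → 187
sku=L13: (no match → NULL) → NULL
sku=L39: rating >= 4 or stock < 372 → 223
sku=L41: rating >= 4 or stock < 372 → 111
sku=L43: rating >= 4 or stock < 372 → 73
sku=L44: rating >= 4 or stock < 372 → 41
sku=L49: rating >= 4 or stock < 372 → 63
sku=L52: rating >= 4 or stock < 372 → 85
sku=L58: rating >= 4 or stock < 372 → 189
sku=L61: rating >= 4 or stock < 372 → 140
sku=L81: rating >= 4 or stock < 372 → 267
sku=L95: rating >= 4 or stock < 372 → 209
sku=L97: rating >= 4 or stock < 372 → 47

187, NULL, 223, 111, 73, 41, 63, 85, 189, 140, 267, 209, 47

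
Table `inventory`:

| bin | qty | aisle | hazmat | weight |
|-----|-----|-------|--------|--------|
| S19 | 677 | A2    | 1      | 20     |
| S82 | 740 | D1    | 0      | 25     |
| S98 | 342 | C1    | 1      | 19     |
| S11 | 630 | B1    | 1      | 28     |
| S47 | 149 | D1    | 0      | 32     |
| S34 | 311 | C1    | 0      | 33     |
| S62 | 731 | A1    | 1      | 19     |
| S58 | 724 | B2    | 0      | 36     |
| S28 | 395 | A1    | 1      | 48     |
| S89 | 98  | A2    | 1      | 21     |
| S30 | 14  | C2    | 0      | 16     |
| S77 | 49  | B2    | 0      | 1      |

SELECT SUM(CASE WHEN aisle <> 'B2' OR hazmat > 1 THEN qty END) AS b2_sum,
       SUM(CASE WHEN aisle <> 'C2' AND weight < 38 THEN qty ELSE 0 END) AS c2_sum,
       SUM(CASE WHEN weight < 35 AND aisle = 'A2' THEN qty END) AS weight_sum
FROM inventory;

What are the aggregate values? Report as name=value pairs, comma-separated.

[b2_sum: aisle <> 'B2' OR hazmat > 1]
bin=S19: ✓ → 677
bin=S82: ✓ → 740
bin=S98: ✓ → 342
bin=S11: ✓ → 630
bin=S47: ✓ → 149
bin=S34: ✓ → 311
bin=S62: ✓ → 731
bin=S58: ✗
bin=S28: ✓ → 395
bin=S89: ✓ → 98
bin=S30: ✓ → 14
bin=S77: ✗
b2_sum = 677 + 740 + 342 + 630 + 149 + 311 + 731 + 395 + 98 + 14 = 4087
—
[c2_sum: aisle <> 'C2' AND weight < 38]
bin=S19: ✓ → 677
bin=S82: ✓ → 740
bin=S98: ✓ → 342
bin=S11: ✓ → 630
bin=S47: ✓ → 149
bin=S34: ✓ → 311
bin=S62: ✓ → 731
bin=S58: ✓ → 724
bin=S28: ✗
bin=S89: ✓ → 98
bin=S30: ✗
bin=S77: ✓ → 49
c2_sum = 677 + 740 + 342 + 630 + 149 + 311 + 731 + 724 + 98 + 49 = 4451
—
[weight_sum: weight < 35 AND aisle = 'A2']
bin=S19: ✓ → 677
bin=S82: ✗
bin=S98: ✗
bin=S11: ✗
bin=S47: ✗
bin=S34: ✗
bin=S62: ✗
bin=S58: ✗
bin=S28: ✗
bin=S89: ✓ → 98
bin=S30: ✗
bin=S77: ✗
weight_sum = 677 + 98 = 775

b2_sum=4087, c2_sum=4451, weight_sum=775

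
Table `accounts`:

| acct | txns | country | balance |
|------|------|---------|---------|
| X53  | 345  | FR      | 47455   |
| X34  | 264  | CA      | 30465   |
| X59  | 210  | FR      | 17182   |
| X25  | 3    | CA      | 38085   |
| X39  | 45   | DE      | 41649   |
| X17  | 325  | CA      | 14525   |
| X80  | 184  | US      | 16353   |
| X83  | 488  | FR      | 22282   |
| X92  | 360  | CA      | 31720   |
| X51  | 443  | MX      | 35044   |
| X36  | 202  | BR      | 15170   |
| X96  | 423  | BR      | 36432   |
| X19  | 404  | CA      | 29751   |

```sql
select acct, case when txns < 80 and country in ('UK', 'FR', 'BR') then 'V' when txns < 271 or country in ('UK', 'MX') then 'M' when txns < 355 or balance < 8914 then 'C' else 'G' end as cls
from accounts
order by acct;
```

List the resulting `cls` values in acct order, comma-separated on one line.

acct=X17: txns < 355 or balance < 8914 → C
acct=X19: ELSE → G
acct=X25: txns < 271 or country in ('UK', 'MX') → M
acct=X34: txns < 271 or country in ('UK', 'MX') → M
acct=X36: txns < 271 or country in ('UK', 'MX') → M
acct=X39: txns < 271 or country in ('UK', 'MX') → M
acct=X51: txns < 271 or country in ('UK', 'MX') → M
acct=X53: txns < 355 or balance < 8914 → C
acct=X59: txns < 271 or country in ('UK', 'MX') → M
acct=X80: txns < 271 or country in ('UK', 'MX') → M
acct=X83: ELSE → G
acct=X92: ELSE → G
acct=X96: ELSE → G

C, G, M, M, M, M, M, C, M, M, G, G, G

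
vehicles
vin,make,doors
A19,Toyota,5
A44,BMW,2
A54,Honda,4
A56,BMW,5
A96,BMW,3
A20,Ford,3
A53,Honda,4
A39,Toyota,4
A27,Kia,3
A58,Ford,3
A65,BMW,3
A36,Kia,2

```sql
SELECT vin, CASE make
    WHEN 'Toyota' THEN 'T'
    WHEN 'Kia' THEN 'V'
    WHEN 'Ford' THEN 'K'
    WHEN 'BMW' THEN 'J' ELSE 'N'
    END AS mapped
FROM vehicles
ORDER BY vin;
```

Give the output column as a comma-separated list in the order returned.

vin=A19: make='Toyota' → T
vin=A20: make='Ford' → K
vin=A27: make='Kia' → V
vin=A36: make='Kia' → V
vin=A39: make='Toyota' → T
vin=A44: make='BMW' → J
vin=A53: ELSE → N
vin=A54: ELSE → N
vin=A56: make='BMW' → J
vin=A58: make='Ford' → K
vin=A65: make='BMW' → J
vin=A96: make='BMW' → J

T, K, V, V, T, J, N, N, J, K, J, J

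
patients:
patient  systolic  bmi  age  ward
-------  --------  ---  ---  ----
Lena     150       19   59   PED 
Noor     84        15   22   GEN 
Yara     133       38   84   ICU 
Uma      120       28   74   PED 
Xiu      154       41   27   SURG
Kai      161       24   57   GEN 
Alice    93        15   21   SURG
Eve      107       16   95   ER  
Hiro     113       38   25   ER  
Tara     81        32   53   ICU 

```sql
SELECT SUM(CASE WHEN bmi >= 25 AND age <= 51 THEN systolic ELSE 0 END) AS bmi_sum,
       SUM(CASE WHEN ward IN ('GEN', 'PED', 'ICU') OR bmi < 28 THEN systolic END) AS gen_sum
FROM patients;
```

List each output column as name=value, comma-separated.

[bmi_sum: bmi >= 25 AND age <= 51]
patient=Lena: ✗
patient=Noor: ✗
patient=Yara: ✗
patient=Uma: ✗
patient=Xiu: ✓ → 154
patient=Kai: ✗
patient=Alice: ✗
patient=Eve: ✗
patient=Hiro: ✓ → 113
patient=Tara: ✗
bmi_sum = 154 + 113 = 267
—
[gen_sum: ward IN ('GEN', 'PED', 'ICU') OR bmi < 28]
patient=Lena: ✓ → 150
patient=Noor: ✓ → 84
patient=Yara: ✓ → 133
patient=Uma: ✓ → 120
patient=Xiu: ✗
patient=Kai: ✓ → 161
patient=Alice: ✓ → 93
patient=Eve: ✓ → 107
patient=Hiro: ✗
patient=Tara: ✓ → 81
gen_sum = 150 + 84 + 133 + 120 + 161 + 93 + 107 + 81 = 929

bmi_sum=267, gen_sum=929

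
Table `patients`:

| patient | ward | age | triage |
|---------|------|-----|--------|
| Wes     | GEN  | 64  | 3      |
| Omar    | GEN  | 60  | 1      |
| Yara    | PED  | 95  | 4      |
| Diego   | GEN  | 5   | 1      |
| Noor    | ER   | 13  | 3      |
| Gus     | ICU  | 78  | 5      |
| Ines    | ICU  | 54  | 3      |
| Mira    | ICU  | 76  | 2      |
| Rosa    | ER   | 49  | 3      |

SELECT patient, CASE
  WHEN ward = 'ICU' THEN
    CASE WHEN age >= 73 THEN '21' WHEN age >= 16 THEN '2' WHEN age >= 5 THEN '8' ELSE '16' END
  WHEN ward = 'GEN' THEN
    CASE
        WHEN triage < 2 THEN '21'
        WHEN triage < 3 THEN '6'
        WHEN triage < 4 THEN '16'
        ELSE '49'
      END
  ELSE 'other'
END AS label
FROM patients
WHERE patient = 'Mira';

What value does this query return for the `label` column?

21

patient = Mira: ward=ICU, age=76, triage=2.
ward='ICU' → inner[age >= 73] → 21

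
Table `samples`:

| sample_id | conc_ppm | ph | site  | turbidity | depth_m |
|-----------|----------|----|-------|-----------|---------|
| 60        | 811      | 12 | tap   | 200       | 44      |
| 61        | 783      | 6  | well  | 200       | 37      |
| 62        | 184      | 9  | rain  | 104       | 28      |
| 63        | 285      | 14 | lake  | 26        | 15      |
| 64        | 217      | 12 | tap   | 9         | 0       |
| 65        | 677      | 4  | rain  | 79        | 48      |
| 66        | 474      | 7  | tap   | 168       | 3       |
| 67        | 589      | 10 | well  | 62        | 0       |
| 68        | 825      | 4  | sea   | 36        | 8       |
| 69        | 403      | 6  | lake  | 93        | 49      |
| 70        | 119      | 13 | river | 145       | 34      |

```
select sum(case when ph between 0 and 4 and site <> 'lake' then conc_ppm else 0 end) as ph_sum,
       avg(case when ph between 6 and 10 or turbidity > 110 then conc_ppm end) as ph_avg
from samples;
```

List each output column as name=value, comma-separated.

ph_sum=1502, ph_avg=480.4285714286

[ph_sum: ph between 0 and 4 and site <> 'lake']
sample_id=60: ✗
sample_id=61: ✗
sample_id=62: ✗
sample_id=63: ✗
sample_id=64: ✗
sample_id=65: ✓ → 677
sample_id=66: ✗
sample_id=67: ✗
sample_id=68: ✓ → 825
sample_id=69: ✗
sample_id=70: ✗
ph_sum = 677 + 825 = 1502
—
[ph_avg: ph between 6 and 10 or turbidity > 110]
sample_id=60: ✓ → 811
sample_id=61: ✓ → 783
sample_id=62: ✓ → 184
sample_id=63: ✗
sample_id=64: ✗
sample_id=65: ✗
sample_id=66: ✓ → 474
sample_id=67: ✓ → 589
sample_id=68: ✗
sample_id=69: ✓ → 403
sample_id=70: ✓ → 119
ph_avg = (811 + 783 + 184 + 474 + 589 + 403 + 119) / 7 = 480.4285714286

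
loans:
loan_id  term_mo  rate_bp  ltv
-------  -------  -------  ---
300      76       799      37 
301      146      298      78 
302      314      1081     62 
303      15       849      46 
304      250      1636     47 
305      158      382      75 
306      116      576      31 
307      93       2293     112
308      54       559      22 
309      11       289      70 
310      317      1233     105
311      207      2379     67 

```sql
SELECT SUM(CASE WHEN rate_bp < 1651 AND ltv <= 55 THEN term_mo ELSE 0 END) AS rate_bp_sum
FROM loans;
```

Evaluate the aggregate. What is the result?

loan_id=300: ✓ → 76
loan_id=301: ✗
loan_id=302: ✗
loan_id=303: ✓ → 15
loan_id=304: ✓ → 250
loan_id=305: ✗
loan_id=306: ✓ → 116
loan_id=307: ✗
loan_id=308: ✓ → 54
loan_id=309: ✗
loan_id=310: ✗
loan_id=311: ✗
rate_bp_sum = 76 + 15 + 250 + 116 + 54 = 511

511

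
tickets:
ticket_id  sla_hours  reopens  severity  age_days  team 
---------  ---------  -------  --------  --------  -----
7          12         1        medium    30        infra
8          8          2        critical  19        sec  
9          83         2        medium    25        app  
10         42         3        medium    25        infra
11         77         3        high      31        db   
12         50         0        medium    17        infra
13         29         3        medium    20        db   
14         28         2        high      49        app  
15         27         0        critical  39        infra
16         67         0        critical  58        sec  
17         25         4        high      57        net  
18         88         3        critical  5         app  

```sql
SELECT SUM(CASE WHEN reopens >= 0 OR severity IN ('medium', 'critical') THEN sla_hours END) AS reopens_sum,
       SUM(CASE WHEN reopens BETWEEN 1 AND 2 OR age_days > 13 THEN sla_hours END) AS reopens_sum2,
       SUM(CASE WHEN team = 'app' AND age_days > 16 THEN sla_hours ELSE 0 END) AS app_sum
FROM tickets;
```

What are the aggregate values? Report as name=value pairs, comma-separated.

[reopens_sum: reopens >= 0 OR severity IN ('medium', 'critical')]
ticket_id=7: ✓ → 12
ticket_id=8: ✓ → 8
ticket_id=9: ✓ → 83
ticket_id=10: ✓ → 42
ticket_id=11: ✓ → 77
ticket_id=12: ✓ → 50
ticket_id=13: ✓ → 29
ticket_id=14: ✓ → 28
ticket_id=15: ✓ → 27
ticket_id=16: ✓ → 67
ticket_id=17: ✓ → 25
ticket_id=18: ✓ → 88
reopens_sum = 12 + 8 + 83 + 42 + 77 + 50 + 29 + 28 + 27 + 67 + 25 + 88 = 536
—
[reopens_sum2: reopens BETWEEN 1 AND 2 OR age_days > 13]
ticket_id=7: ✓ → 12
ticket_id=8: ✓ → 8
ticket_id=9: ✓ → 83
ticket_id=10: ✓ → 42
ticket_id=11: ✓ → 77
ticket_id=12: ✓ → 50
ticket_id=13: ✓ → 29
ticket_id=14: ✓ → 28
ticket_id=15: ✓ → 27
ticket_id=16: ✓ → 67
ticket_id=17: ✓ → 25
ticket_id=18: ✗
reopens_sum2 = 12 + 8 + 83 + 42 + 77 + 50 + 29 + 28 + 27 + 67 + 25 = 448
—
[app_sum: team = 'app' AND age_days > 16]
ticket_id=7: ✗
ticket_id=8: ✗
ticket_id=9: ✓ → 83
ticket_id=10: ✗
ticket_id=11: ✗
ticket_id=12: ✗
ticket_id=13: ✗
ticket_id=14: ✓ → 28
ticket_id=15: ✗
ticket_id=16: ✗
ticket_id=17: ✗
ticket_id=18: ✗
app_sum = 83 + 28 = 111

reopens_sum=536, reopens_sum2=448, app_sum=111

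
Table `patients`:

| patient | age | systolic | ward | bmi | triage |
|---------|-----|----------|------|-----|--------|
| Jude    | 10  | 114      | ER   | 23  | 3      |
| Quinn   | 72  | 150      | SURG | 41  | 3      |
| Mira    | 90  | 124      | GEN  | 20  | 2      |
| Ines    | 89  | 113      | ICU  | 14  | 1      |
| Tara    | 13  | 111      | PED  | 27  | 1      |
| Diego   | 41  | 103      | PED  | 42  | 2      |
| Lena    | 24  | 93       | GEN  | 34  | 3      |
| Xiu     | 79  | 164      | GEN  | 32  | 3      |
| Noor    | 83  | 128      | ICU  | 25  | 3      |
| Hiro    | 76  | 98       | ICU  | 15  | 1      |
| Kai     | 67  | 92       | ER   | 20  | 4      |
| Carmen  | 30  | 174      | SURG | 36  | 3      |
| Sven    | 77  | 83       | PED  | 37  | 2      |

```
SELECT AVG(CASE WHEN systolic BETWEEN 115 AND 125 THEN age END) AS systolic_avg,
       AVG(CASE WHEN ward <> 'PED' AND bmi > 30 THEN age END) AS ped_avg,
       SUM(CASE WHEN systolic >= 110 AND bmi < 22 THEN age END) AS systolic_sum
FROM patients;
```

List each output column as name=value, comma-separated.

systolic_avg=90, ped_avg=51.25, systolic_sum=179

[systolic_avg: systolic BETWEEN 115 AND 125]
patient=Jude: ✗
patient=Quinn: ✗
patient=Mira: ✓ → 90
patient=Ines: ✗
patient=Tara: ✗
patient=Diego: ✗
patient=Lena: ✗
patient=Xiu: ✗
patient=Noor: ✗
patient=Hiro: ✗
patient=Kai: ✗
patient=Carmen: ✗
patient=Sven: ✗
systolic_avg = 90
—
[ped_avg: ward <> 'PED' AND bmi > 30]
patient=Jude: ✗
patient=Quinn: ✓ → 72
patient=Mira: ✗
patient=Ines: ✗
patient=Tara: ✗
patient=Diego: ✗
patient=Lena: ✓ → 24
patient=Xiu: ✓ → 79
patient=Noor: ✗
patient=Hiro: ✗
patient=Kai: ✗
patient=Carmen: ✓ → 30
patient=Sven: ✗
ped_avg = (72 + 24 + 79 + 30) / 4 = 51.25
—
[systolic_sum: systolic >= 110 AND bmi < 22]
patient=Jude: ✗
patient=Quinn: ✗
patient=Mira: ✓ → 90
patient=Ines: ✓ → 89
patient=Tara: ✗
patient=Diego: ✗
patient=Lena: ✗
patient=Xiu: ✗
patient=Noor: ✗
patient=Hiro: ✗
patient=Kai: ✗
patient=Carmen: ✗
patient=Sven: ✗
systolic_sum = 90 + 89 = 179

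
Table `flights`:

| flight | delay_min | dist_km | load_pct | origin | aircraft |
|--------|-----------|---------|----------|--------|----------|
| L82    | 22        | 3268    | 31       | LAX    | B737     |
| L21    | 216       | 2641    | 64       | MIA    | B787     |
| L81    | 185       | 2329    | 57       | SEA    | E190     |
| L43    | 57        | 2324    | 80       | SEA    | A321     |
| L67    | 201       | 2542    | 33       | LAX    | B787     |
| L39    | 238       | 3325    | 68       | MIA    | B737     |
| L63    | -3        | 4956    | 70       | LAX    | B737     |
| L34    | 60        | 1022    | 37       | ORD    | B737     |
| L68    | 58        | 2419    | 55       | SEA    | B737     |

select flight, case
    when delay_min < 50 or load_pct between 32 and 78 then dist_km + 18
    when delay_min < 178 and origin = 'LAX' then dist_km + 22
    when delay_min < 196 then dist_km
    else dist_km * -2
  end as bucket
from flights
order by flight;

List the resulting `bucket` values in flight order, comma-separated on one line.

flight=L21: delay_min < 50 or load_pct between 32 and 78 → 2659
flight=L34: delay_min < 50 or load_pct between 32 and 78 → 1040
flight=L39: delay_min < 50 or load_pct between 32 and 78 → 3343
flight=L43: delay_min < 196 → 2324
flight=L63: delay_min < 50 or load_pct between 32 and 78 → 4974
flight=L67: delay_min < 50 or load_pct between 32 and 78 → 2560
flight=L68: delay_min < 50 or load_pct between 32 and 78 → 2437
flight=L81: delay_min < 50 or load_pct between 32 and 78 → 2347
flight=L82: delay_min < 50 or load_pct between 32 and 78 → 3286

2659, 1040, 3343, 2324, 4974, 2560, 2437, 2347, 3286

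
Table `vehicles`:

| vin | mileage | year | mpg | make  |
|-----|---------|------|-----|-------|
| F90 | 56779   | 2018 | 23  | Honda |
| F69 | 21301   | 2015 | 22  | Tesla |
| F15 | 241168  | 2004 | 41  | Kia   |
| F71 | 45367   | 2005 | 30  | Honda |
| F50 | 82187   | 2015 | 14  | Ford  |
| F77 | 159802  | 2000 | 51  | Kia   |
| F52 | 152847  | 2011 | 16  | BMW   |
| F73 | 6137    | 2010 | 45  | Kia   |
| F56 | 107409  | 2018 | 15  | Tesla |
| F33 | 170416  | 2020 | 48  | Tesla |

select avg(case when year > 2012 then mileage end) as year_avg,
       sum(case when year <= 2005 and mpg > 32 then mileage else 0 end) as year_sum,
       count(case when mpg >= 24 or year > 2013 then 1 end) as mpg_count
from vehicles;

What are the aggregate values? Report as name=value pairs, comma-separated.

year_avg=87618.4, year_sum=400970, mpg_count=9

[year_avg: year > 2012]
vin=F90: ✓ → 56779
vin=F69: ✓ → 21301
vin=F15: ✗
vin=F71: ✗
vin=F50: ✓ → 82187
vin=F77: ✗
vin=F52: ✗
vin=F73: ✗
vin=F56: ✓ → 107409
vin=F33: ✓ → 170416
year_avg = (56779 + 21301 + 82187 + 107409 + 170416) / 5 = 87618.4
—
[year_sum: year <= 2005 and mpg > 32]
vin=F90: ✗
vin=F69: ✗
vin=F15: ✓ → 241168
vin=F71: ✗
vin=F50: ✗
vin=F77: ✓ → 159802
vin=F52: ✗
vin=F73: ✗
vin=F56: ✗
vin=F33: ✗
year_sum = 241168 + 159802 = 400970
—
[mpg_count: mpg >= 24 or year > 2013]
vin=F90: ✓ → 1
vin=F69: ✓ → 1
vin=F15: ✓ → 1
vin=F71: ✓ → 1
vin=F50: ✓ → 1
vin=F77: ✓ → 1
vin=F52: ✗
vin=F73: ✓ → 1
vin=F56: ✓ → 1
vin=F33: ✓ → 1
mpg_count = COUNT(1, 1, 1, 1, 1, 1, 1, 1, 1) = 9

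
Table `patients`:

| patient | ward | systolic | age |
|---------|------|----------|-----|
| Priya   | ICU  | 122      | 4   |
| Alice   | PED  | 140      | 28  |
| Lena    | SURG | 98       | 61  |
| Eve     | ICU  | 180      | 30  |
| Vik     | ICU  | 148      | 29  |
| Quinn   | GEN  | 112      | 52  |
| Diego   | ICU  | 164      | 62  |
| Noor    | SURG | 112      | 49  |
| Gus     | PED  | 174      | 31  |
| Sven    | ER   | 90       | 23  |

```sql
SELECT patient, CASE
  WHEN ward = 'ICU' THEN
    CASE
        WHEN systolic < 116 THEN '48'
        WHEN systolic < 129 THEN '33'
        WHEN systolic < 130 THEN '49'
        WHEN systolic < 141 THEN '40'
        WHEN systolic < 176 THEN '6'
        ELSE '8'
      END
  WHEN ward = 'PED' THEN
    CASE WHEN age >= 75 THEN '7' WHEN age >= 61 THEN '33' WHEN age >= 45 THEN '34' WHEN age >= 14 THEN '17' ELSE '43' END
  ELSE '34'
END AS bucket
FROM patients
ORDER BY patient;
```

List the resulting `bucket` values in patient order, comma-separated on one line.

17, 6, 8, 17, 34, 34, 33, 34, 34, 6

patient=Alice: ward='PED' → inner[age >= 14] → 17
patient=Diego: ward='ICU' → inner[systolic < 176] → 6
patient=Eve: ward='ICU' → inner[ELSE] → 8
patient=Gus: ward='PED' → inner[age >= 14] → 17
patient=Lena: ward='SURG' → outer ELSE → 34
patient=Noor: ward='SURG' → outer ELSE → 34
patient=Priya: ward='ICU' → inner[systolic < 129] → 33
patient=Quinn: ward='GEN' → outer ELSE → 34
patient=Sven: ward='ER' → outer ELSE → 34
patient=Vik: ward='ICU' → inner[systolic < 176] → 6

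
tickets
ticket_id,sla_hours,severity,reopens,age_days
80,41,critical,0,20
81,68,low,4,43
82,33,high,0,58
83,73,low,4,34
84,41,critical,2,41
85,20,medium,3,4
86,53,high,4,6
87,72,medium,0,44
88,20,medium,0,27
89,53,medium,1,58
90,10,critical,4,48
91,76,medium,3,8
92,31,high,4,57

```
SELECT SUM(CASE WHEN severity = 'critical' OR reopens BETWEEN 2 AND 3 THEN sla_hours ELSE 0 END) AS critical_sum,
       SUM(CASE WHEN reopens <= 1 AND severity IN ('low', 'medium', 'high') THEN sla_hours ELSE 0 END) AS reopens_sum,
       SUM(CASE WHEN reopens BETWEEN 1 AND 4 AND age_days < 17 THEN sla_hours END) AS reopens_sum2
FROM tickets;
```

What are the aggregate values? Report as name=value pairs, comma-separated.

critical_sum=188, reopens_sum=178, reopens_sum2=149

[critical_sum: severity = 'critical' OR reopens BETWEEN 2 AND 3]
ticket_id=80: ✓ → 41
ticket_id=81: ✗
ticket_id=82: ✗
ticket_id=83: ✗
ticket_id=84: ✓ → 41
ticket_id=85: ✓ → 20
ticket_id=86: ✗
ticket_id=87: ✗
ticket_id=88: ✗
ticket_id=89: ✗
ticket_id=90: ✓ → 10
ticket_id=91: ✓ → 76
ticket_id=92: ✗
critical_sum = 41 + 41 + 20 + 10 + 76 = 188
—
[reopens_sum: reopens <= 1 AND severity IN ('low', 'medium', 'high')]
ticket_id=80: ✗
ticket_id=81: ✗
ticket_id=82: ✓ → 33
ticket_id=83: ✗
ticket_id=84: ✗
ticket_id=85: ✗
ticket_id=86: ✗
ticket_id=87: ✓ → 72
ticket_id=88: ✓ → 20
ticket_id=89: ✓ → 53
ticket_id=90: ✗
ticket_id=91: ✗
ticket_id=92: ✗
reopens_sum = 33 + 72 + 20 + 53 = 178
—
[reopens_sum2: reopens BETWEEN 1 AND 4 AND age_days < 17]
ticket_id=80: ✗
ticket_id=81: ✗
ticket_id=82: ✗
ticket_id=83: ✗
ticket_id=84: ✗
ticket_id=85: ✓ → 20
ticket_id=86: ✓ → 53
ticket_id=87: ✗
ticket_id=88: ✗
ticket_id=89: ✗
ticket_id=90: ✗
ticket_id=91: ✓ → 76
ticket_id=92: ✗
reopens_sum2 = 20 + 53 + 76 = 149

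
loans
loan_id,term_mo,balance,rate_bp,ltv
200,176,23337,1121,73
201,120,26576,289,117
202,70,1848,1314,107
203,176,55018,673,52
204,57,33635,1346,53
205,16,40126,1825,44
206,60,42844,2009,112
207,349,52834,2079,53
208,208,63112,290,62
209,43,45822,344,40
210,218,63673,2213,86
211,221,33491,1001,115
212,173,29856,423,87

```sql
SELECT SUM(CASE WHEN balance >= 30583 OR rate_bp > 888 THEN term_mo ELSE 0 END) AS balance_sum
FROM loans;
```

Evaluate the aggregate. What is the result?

1594

loan_id=200: ✓ → 176
loan_id=201: ✗
loan_id=202: ✓ → 70
loan_id=203: ✓ → 176
loan_id=204: ✓ → 57
loan_id=205: ✓ → 16
loan_id=206: ✓ → 60
loan_id=207: ✓ → 349
loan_id=208: ✓ → 208
loan_id=209: ✓ → 43
loan_id=210: ✓ → 218
loan_id=211: ✓ → 221
loan_id=212: ✗
balance_sum = 176 + 70 + 176 + 57 + 16 + 60 + 349 + 208 + 43 + 218 + 221 = 1594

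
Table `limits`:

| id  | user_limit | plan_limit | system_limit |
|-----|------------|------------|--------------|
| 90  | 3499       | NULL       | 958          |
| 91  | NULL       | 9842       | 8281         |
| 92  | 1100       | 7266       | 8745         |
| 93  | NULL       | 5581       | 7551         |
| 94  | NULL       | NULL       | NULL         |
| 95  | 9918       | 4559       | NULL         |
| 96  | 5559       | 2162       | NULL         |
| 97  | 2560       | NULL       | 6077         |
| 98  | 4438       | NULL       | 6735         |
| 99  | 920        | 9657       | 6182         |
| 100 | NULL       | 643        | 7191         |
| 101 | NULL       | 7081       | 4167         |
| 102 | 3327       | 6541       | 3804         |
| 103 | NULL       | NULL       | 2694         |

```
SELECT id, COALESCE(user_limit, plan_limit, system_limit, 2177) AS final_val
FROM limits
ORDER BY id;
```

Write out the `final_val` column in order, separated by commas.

3499, 9842, 1100, 5581, 2177, 9918, 5559, 2560, 4438, 920, 643, 7081, 3327, 2694

id=90: user_limit=3499 → 3499
id=91: user_limit=NULL, plan_limit=9842 → 9842
id=92: user_limit=1100 → 1100
id=93: user_limit=NULL, plan_limit=5581 → 5581
id=94: user_limit=NULL, plan_limit=NULL, system_limit=NULL, → literal 2177 → 2177
id=95: user_limit=9918 → 9918
id=96: user_limit=5559 → 5559
id=97: user_limit=2560 → 2560
id=98: user_limit=4438 → 4438
id=99: user_limit=920 → 920
id=100: user_limit=NULL, plan_limit=643 → 643
id=101: user_limit=NULL, plan_limit=7081 → 7081
id=102: user_limit=3327 → 3327
id=103: user_limit=NULL, plan_limit=NULL, system_limit=2694 → 2694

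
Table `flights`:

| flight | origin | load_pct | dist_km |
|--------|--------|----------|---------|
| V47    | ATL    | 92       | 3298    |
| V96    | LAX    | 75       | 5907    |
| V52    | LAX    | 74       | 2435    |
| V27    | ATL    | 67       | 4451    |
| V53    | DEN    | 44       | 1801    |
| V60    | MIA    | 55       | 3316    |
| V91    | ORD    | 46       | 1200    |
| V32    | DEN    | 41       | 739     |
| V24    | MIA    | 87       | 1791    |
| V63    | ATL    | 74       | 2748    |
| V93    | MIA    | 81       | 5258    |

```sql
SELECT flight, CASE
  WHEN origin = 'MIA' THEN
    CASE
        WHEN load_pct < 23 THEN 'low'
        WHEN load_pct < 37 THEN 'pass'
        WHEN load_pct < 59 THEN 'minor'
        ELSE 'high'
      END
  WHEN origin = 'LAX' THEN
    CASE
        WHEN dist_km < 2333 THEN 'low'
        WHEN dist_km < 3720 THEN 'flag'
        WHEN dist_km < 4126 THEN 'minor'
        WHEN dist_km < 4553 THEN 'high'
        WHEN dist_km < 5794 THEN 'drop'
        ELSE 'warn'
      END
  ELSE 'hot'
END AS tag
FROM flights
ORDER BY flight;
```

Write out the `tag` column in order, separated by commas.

flight=V24: origin='MIA' → inner[ELSE] → high
flight=V27: origin='ATL' → outer ELSE → hot
flight=V32: origin='DEN' → outer ELSE → hot
flight=V47: origin='ATL' → outer ELSE → hot
flight=V52: origin='LAX' → inner[dist_km < 3720] → flag
flight=V53: origin='DEN' → outer ELSE → hot
flight=V60: origin='MIA' → inner[load_pct < 59] → minor
flight=V63: origin='ATL' → outer ELSE → hot
flight=V91: origin='ORD' → outer ELSE → hot
flight=V93: origin='MIA' → inner[ELSE] → high
flight=V96: origin='LAX' → inner[ELSE] → warn

high, hot, hot, hot, flag, hot, minor, hot, hot, high, warn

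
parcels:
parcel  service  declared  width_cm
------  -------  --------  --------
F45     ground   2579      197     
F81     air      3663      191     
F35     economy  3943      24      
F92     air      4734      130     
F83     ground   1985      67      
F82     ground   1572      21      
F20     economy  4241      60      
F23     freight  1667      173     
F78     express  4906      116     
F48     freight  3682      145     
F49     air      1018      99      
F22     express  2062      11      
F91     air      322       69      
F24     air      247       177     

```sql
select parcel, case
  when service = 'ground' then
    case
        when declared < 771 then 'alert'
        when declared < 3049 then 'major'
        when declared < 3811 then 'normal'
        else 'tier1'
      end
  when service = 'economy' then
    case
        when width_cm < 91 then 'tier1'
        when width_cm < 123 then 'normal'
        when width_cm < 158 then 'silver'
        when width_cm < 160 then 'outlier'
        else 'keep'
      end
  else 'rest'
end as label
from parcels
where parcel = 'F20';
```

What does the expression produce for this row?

parcel = F20: service=economy, declared=4241, width_cm=60.
service='economy' → inner[width_cm < 91] → tier1

tier1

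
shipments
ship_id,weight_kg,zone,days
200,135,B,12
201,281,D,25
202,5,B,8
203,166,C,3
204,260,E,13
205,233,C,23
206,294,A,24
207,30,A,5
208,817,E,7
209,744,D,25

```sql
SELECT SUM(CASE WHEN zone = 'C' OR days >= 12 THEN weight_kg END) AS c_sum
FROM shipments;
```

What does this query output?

2113

ship_id=200: ✓ → 135
ship_id=201: ✓ → 281
ship_id=202: ✗
ship_id=203: ✓ → 166
ship_id=204: ✓ → 260
ship_id=205: ✓ → 233
ship_id=206: ✓ → 294
ship_id=207: ✗
ship_id=208: ✗
ship_id=209: ✓ → 744
c_sum = 135 + 281 + 166 + 260 + 233 + 294 + 744 = 2113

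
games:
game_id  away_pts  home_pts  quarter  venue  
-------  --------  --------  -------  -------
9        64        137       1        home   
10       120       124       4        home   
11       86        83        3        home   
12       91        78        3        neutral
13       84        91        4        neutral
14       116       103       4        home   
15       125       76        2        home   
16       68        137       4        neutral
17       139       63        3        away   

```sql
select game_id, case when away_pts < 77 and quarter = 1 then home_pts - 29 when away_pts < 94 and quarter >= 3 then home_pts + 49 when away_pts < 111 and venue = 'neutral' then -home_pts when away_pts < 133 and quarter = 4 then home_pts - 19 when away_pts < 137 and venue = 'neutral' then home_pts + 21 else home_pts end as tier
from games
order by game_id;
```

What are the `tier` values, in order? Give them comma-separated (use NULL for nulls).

108, 105, 132, 127, 140, 84, 76, 186, 63

game_id=9: away_pts < 77 and quarter = 1 → 108
game_id=10: away_pts < 133 and quarter = 4 → 105
game_id=11: away_pts < 94 and quarter >= 3 → 132
game_id=12: away_pts < 94 and quarter >= 3 → 127
game_id=13: away_pts < 94 and quarter >= 3 → 140
game_id=14: away_pts < 133 and quarter = 4 → 84
game_id=15: ELSE → 76
game_id=16: away_pts < 94 and quarter >= 3 → 186
game_id=17: ELSE → 63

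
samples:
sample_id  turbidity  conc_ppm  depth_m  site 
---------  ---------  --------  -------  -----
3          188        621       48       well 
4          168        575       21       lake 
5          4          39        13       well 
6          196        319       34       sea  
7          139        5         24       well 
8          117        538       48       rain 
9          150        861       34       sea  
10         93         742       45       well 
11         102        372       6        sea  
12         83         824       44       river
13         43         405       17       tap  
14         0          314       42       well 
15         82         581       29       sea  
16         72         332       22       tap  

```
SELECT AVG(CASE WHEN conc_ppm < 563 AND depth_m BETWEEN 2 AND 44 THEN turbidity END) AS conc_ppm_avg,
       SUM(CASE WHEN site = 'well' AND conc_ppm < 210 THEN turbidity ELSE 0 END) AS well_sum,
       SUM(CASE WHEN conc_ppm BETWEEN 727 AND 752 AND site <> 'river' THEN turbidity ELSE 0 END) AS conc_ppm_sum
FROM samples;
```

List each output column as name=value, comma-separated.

[conc_ppm_avg: conc_ppm < 563 AND depth_m BETWEEN 2 AND 44]
sample_id=3: ✗
sample_id=4: ✗
sample_id=5: ✓ → 4
sample_id=6: ✓ → 196
sample_id=7: ✓ → 139
sample_id=8: ✗
sample_id=9: ✗
sample_id=10: ✗
sample_id=11: ✓ → 102
sample_id=12: ✗
sample_id=13: ✓ → 43
sample_id=14: ✓ → 0
sample_id=15: ✗
sample_id=16: ✓ → 72
conc_ppm_avg = (4 + 196 + 139 + 102 + 43 + 0 + 72) / 7 = 79.4285714286
—
[well_sum: site = 'well' AND conc_ppm < 210]
sample_id=3: ✗
sample_id=4: ✗
sample_id=5: ✓ → 4
sample_id=6: ✗
sample_id=7: ✓ → 139
sample_id=8: ✗
sample_id=9: ✗
sample_id=10: ✗
sample_id=11: ✗
sample_id=12: ✗
sample_id=13: ✗
sample_id=14: ✗
sample_id=15: ✗
sample_id=16: ✗
well_sum = 4 + 139 = 143
—
[conc_ppm_sum: conc_ppm BETWEEN 727 AND 752 AND site <> 'river']
sample_id=3: ✗
sample_id=4: ✗
sample_id=5: ✗
sample_id=6: ✗
sample_id=7: ✗
sample_id=8: ✗
sample_id=9: ✗
sample_id=10: ✓ → 93
sample_id=11: ✗
sample_id=12: ✗
sample_id=13: ✗
sample_id=14: ✗
sample_id=15: ✗
sample_id=16: ✗
conc_ppm_sum = 93

conc_ppm_avg=79.4285714286, well_sum=143, conc_ppm_sum=93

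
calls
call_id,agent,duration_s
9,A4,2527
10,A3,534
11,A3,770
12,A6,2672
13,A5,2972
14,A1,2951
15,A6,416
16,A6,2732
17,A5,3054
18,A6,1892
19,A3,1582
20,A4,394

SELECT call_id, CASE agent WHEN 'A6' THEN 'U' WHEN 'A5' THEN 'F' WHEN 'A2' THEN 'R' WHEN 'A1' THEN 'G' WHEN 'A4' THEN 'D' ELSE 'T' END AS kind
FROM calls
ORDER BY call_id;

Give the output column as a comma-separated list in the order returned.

D, T, T, U, F, G, U, U, F, U, T, D

call_id=9: agent='A4' → D
call_id=10: ELSE → T
call_id=11: ELSE → T
call_id=12: agent='A6' → U
call_id=13: agent='A5' → F
call_id=14: agent='A1' → G
call_id=15: agent='A6' → U
call_id=16: agent='A6' → U
call_id=17: agent='A5' → F
call_id=18: agent='A6' → U
call_id=19: ELSE → T
call_id=20: agent='A4' → D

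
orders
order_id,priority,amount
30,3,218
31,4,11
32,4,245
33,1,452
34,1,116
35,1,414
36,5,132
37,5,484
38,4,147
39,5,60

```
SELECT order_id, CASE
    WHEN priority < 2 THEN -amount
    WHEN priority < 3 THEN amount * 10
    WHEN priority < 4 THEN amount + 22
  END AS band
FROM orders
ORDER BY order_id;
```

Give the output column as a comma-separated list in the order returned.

order_id=30: priority < 4 → 240
order_id=31: (no match → NULL) → NULL
order_id=32: (no match → NULL) → NULL
order_id=33: priority < 2 → -452
order_id=34: priority < 2 → -116
order_id=35: priority < 2 → -414
order_id=36: (no match → NULL) → NULL
order_id=37: (no match → NULL) → NULL
order_id=38: (no match → NULL) → NULL
order_id=39: (no match → NULL) → NULL

240, NULL, NULL, -452, -116, -414, NULL, NULL, NULL, NULL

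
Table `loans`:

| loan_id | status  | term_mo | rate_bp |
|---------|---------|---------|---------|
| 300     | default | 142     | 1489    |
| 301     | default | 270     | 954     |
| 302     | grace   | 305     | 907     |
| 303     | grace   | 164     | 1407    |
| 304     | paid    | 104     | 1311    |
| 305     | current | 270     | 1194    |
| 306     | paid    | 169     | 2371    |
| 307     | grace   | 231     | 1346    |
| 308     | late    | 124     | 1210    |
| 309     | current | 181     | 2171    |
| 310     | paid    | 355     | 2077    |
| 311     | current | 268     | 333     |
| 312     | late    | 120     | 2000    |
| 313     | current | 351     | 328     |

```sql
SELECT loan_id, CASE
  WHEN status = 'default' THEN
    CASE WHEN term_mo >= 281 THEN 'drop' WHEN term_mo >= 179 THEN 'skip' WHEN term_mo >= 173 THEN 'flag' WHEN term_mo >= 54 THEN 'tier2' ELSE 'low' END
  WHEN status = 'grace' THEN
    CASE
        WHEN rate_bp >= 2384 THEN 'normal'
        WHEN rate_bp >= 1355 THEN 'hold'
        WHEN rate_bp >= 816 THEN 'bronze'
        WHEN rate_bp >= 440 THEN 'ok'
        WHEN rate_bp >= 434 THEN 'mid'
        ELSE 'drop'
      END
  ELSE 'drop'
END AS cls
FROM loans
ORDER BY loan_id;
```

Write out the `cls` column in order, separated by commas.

loan_id=300: status='default' → inner[term_mo >= 54] → tier2
loan_id=301: status='default' → inner[term_mo >= 179] → skip
loan_id=302: status='grace' → inner[rate_bp >= 816] → bronze
loan_id=303: status='grace' → inner[rate_bp >= 1355] → hold
loan_id=304: status='paid' → outer ELSE → drop
loan_id=305: status='current' → outer ELSE → drop
loan_id=306: status='paid' → outer ELSE → drop
loan_id=307: status='grace' → inner[rate_bp >= 816] → bronze
loan_id=308: status='late' → outer ELSE → drop
loan_id=309: status='current' → outer ELSE → drop
loan_id=310: status='paid' → outer ELSE → drop
loan_id=311: status='current' → outer ELSE → drop
loan_id=312: status='late' → outer ELSE → drop
loan_id=313: status='current' → outer ELSE → drop

tier2, skip, bronze, hold, drop, drop, drop, bronze, drop, drop, drop, drop, drop, drop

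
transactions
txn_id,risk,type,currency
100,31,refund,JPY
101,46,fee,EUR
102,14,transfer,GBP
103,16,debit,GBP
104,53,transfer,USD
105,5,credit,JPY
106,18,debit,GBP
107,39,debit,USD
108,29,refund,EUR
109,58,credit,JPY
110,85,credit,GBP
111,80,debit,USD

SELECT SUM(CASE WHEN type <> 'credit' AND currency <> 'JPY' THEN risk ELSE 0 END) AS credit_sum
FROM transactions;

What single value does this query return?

295

txn_id=100: ✗
txn_id=101: ✓ → 46
txn_id=102: ✓ → 14
txn_id=103: ✓ → 16
txn_id=104: ✓ → 53
txn_id=105: ✗
txn_id=106: ✓ → 18
txn_id=107: ✓ → 39
txn_id=108: ✓ → 29
txn_id=109: ✗
txn_id=110: ✗
txn_id=111: ✓ → 80
credit_sum = 46 + 14 + 16 + 53 + 18 + 39 + 29 + 80 = 295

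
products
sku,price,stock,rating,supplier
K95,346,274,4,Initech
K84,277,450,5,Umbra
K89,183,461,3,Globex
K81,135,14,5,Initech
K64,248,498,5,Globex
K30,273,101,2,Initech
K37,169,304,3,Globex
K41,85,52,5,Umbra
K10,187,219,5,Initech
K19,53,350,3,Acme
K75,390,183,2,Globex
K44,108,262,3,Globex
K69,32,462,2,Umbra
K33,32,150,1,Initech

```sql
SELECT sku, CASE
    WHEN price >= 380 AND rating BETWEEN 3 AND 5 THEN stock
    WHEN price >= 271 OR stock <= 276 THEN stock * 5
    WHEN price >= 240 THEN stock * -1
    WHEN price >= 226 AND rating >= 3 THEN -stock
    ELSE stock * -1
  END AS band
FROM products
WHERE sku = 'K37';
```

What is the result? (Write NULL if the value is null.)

-304

sku = K37: price=169, stock=304, rating=3, supplier=Globex.
price >= 380 AND rating BETWEEN 3 AND 5 → false
price >= 271 OR stock <= 276 → false
price >= 240 → false
price >= 226 AND rating >= 3 → false
No prior WHEN matched → ELSE → -304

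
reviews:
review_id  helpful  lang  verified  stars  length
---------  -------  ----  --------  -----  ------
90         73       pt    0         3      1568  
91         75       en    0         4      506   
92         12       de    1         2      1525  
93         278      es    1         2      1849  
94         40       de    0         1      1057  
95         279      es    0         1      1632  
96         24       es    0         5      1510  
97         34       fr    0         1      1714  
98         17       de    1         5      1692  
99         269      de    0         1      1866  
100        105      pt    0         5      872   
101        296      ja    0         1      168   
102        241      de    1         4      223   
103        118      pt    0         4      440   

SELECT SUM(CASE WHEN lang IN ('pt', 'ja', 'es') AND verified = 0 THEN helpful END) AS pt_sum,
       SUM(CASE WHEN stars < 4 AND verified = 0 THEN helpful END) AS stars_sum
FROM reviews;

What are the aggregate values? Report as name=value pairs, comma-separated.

pt_sum=895, stars_sum=991

[pt_sum: lang IN ('pt', 'ja', 'es') AND verified = 0]
review_id=90: ✓ → 73
review_id=91: ✗
review_id=92: ✗
review_id=93: ✗
review_id=94: ✗
review_id=95: ✓ → 279
review_id=96: ✓ → 24
review_id=97: ✗
review_id=98: ✗
review_id=99: ✗
review_id=100: ✓ → 105
review_id=101: ✓ → 296
review_id=102: ✗
review_id=103: ✓ → 118
pt_sum = 73 + 279 + 24 + 105 + 296 + 118 = 895
—
[stars_sum: stars < 4 AND verified = 0]
review_id=90: ✓ → 73
review_id=91: ✗
review_id=92: ✗
review_id=93: ✗
review_id=94: ✓ → 40
review_id=95: ✓ → 279
review_id=96: ✗
review_id=97: ✓ → 34
review_id=98: ✗
review_id=99: ✓ → 269
review_id=100: ✗
review_id=101: ✓ → 296
review_id=102: ✗
review_id=103: ✗
stars_sum = 73 + 40 + 279 + 34 + 269 + 296 = 991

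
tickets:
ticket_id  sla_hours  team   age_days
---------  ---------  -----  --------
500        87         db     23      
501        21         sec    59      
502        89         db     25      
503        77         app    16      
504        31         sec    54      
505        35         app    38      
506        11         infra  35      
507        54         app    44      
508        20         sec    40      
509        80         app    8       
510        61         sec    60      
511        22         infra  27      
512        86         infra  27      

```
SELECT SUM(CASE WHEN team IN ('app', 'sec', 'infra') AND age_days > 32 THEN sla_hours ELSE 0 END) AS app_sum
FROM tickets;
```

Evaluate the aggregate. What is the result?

233

ticket_id=500: ✗
ticket_id=501: ✓ → 21
ticket_id=502: ✗
ticket_id=503: ✗
ticket_id=504: ✓ → 31
ticket_id=505: ✓ → 35
ticket_id=506: ✓ → 11
ticket_id=507: ✓ → 54
ticket_id=508: ✓ → 20
ticket_id=509: ✗
ticket_id=510: ✓ → 61
ticket_id=511: ✗
ticket_id=512: ✗
app_sum = 21 + 31 + 35 + 11 + 54 + 20 + 61 = 233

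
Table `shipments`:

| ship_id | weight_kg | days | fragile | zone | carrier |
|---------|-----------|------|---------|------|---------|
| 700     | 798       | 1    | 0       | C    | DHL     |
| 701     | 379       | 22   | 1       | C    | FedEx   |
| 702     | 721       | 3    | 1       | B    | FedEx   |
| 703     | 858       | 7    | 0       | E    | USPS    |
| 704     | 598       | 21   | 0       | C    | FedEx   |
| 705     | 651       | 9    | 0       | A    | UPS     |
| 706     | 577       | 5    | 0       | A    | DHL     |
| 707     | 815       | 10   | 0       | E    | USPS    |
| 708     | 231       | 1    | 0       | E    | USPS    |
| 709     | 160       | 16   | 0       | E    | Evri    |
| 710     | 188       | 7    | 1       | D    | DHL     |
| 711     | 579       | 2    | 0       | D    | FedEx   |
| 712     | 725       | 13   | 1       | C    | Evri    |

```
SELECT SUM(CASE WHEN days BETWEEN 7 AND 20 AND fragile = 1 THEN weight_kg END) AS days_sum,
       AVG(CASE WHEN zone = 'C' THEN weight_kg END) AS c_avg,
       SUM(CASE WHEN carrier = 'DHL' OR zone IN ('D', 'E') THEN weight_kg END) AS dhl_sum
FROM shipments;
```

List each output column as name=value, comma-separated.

[days_sum: days BETWEEN 7 AND 20 AND fragile = 1]
ship_id=700: ✗
ship_id=701: ✗
ship_id=702: ✗
ship_id=703: ✗
ship_id=704: ✗
ship_id=705: ✗
ship_id=706: ✗
ship_id=707: ✗
ship_id=708: ✗
ship_id=709: ✗
ship_id=710: ✓ → 188
ship_id=711: ✗
ship_id=712: ✓ → 725
days_sum = 188 + 725 = 913
—
[c_avg: zone = 'C']
ship_id=700: ✓ → 798
ship_id=701: ✓ → 379
ship_id=702: ✗
ship_id=703: ✗
ship_id=704: ✓ → 598
ship_id=705: ✗
ship_id=706: ✗
ship_id=707: ✗
ship_id=708: ✗
ship_id=709: ✗
ship_id=710: ✗
ship_id=711: ✗
ship_id=712: ✓ → 725
c_avg = (798 + 379 + 598 + 725) / 4 = 625
—
[dhl_sum: carrier = 'DHL' OR zone IN ('D', 'E')]
ship_id=700: ✓ → 798
ship_id=701: ✗
ship_id=702: ✗
ship_id=703: ✓ → 858
ship_id=704: ✗
ship_id=705: ✗
ship_id=706: ✓ → 577
ship_id=707: ✓ → 815
ship_id=708: ✓ → 231
ship_id=709: ✓ → 160
ship_id=710: ✓ → 188
ship_id=711: ✓ → 579
ship_id=712: ✗
dhl_sum = 798 + 858 + 577 + 815 + 231 + 160 + 188 + 579 = 4206

days_sum=913, c_avg=625, dhl_sum=4206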